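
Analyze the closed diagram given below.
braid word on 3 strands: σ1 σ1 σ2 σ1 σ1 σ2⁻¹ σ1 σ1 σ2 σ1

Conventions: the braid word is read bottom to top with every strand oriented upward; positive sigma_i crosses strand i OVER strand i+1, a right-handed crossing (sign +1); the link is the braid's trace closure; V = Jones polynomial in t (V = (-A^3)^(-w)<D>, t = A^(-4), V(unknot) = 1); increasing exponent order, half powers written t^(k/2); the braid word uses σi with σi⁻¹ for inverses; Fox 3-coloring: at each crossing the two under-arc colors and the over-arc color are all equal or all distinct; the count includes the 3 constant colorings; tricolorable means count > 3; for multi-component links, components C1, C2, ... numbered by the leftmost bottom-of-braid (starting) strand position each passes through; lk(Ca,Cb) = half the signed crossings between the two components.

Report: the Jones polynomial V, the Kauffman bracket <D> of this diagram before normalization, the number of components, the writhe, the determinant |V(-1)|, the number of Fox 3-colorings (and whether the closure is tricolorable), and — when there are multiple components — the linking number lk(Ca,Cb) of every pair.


V = t^3 + t^5 - t^8
<D> = -A^-8 + A^4 + A^12 (w = +8)
1 component over 10 crossings, w = +8
9 Fox colorings among 3^10, |V(-1)| = 3: tricolorable
why: the span of V is 5, forcing >= 5 crossings in any diagram


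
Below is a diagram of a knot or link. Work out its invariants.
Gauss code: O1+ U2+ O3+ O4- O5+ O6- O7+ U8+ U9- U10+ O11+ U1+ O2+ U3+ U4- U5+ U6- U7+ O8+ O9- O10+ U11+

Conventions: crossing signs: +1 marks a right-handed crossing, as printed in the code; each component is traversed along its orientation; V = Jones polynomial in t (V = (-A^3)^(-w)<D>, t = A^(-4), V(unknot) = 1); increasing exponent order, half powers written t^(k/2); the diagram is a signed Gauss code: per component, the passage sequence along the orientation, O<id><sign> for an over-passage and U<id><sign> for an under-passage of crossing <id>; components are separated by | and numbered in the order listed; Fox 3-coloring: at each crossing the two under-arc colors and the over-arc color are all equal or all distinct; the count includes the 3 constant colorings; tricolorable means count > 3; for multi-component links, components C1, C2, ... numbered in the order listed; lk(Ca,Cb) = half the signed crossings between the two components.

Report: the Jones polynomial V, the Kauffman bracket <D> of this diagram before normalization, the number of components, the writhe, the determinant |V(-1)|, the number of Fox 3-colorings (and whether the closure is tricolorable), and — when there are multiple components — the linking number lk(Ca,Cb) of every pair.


V = t^2 + t^4 - t^5 + t^6 - t^7
<D> = A^-13 - A^-9 + A^-5 - A^-1 - A^7 (w = +5)
1 component over 11 crossings, w = +5
3 Fox colorings among 3^11, |V(-1)| = 5: not tricolorable
why: the span of V is 5, forcing >= 5 crossings in any diagram


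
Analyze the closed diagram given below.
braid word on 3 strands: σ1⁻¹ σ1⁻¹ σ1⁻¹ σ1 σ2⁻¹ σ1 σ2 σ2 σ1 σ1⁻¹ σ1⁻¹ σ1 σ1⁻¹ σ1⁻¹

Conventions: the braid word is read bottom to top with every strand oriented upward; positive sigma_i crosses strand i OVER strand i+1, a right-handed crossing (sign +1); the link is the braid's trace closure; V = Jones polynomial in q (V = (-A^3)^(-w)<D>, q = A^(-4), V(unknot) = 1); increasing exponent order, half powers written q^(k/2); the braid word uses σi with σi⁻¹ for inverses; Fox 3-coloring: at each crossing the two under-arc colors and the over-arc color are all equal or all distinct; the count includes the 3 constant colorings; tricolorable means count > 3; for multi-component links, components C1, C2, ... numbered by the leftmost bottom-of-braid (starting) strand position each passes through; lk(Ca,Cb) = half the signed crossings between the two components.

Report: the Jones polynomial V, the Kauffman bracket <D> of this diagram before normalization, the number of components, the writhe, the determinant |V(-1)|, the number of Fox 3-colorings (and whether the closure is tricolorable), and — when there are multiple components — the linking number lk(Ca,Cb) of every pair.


Jones polynomial: V(q) = q^-5 - 2q^-4 + 2q^-3 - 2q^-2 + 2q^-1 - 1 + q
<D> = A^-10 - A^-6 + 2A^-2 - 2A^2 + 2A^6 - 2A^10 + A^14; writhe -2
components 1, writhe -2 (14 crossings)
3-colorings: 3 of 3^14, det 11 — not tricolorable
note: V spans 6 powers of q: at least 6 crossings in any diagram


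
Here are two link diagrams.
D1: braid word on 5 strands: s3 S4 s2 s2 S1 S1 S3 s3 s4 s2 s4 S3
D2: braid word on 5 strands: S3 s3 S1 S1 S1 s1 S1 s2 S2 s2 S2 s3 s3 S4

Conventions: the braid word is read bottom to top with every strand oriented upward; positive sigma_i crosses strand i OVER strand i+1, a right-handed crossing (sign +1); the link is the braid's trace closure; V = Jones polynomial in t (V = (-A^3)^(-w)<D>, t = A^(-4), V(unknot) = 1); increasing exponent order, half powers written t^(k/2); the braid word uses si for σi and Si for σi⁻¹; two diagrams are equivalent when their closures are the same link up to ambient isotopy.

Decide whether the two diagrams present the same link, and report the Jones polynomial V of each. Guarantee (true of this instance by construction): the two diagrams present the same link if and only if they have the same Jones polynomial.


same link: no
V(D1) = t^-2 + t^-1 + 2 + t - t^4  [12 crossings, <D> = -A^-10 + A^2 + 2A^6 + A^10 + A^14, w = +2]
V(D2) = -t^-4 + t^-1 + 2 + t + t^2  [14 crossings, <D> = A^-14 + A^-10 + 2A^-6 + A^-2 - A^10, w = -2]
insight: V(t) takes 2 values over 2 diagrams, fixing the grouping


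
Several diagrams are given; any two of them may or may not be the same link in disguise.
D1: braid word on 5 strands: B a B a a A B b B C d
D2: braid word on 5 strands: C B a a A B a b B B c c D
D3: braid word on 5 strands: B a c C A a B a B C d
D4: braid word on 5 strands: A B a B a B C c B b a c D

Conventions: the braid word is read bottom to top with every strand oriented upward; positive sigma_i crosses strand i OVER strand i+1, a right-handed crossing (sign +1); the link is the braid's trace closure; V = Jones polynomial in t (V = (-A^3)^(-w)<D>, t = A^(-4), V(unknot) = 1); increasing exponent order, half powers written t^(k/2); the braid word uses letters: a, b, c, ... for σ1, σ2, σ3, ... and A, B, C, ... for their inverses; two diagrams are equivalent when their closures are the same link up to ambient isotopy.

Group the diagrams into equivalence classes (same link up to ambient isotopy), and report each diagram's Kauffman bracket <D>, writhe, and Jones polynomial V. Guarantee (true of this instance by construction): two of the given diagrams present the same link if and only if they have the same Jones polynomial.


grouping into links: {D1, D2, D3, D4}
V(D1) = t^(-7/2) - 2t^(-5/2) + t^(-3/2) - 2t^(-1/2) + t^(1/2) - t^(3/2)  (w -1, c 11, <D> = A^-9 - A^-5 + 2A^-1 - A^3 + 2A^7 - A^11)
D2 (bracket A^-9 - A^-5 + 2A^-1 - A^3 + 2A^7 - A^11; 13 crossings at w = -1): V = t^(-7/2) - 2t^(-5/2) + t^(-3/2) - 2t^(-1/2) + t^(1/2) - t^(3/2)
V(D3) = t^(-7/2) - 2t^(-5/2) + t^(-3/2) - 2t^(-1/2) + t^(1/2) - t^(3/2)  [11 crossings, <D> = A^-9 - A^-5 + 2A^-1 - A^3 + 2A^7 - A^11, w = -1]
V(D4) = t^(-7/2) - 2t^(-5/2) + t^(-3/2) - 2t^(-1/2) + t^(1/2) - t^(3/2)  [13 crossings, <D> = A^-9 - A^-5 + 2A^-1 - A^3 + 2A^7 - A^11, w = -1]
why: all 4 diagrams share one V(t), hence one class


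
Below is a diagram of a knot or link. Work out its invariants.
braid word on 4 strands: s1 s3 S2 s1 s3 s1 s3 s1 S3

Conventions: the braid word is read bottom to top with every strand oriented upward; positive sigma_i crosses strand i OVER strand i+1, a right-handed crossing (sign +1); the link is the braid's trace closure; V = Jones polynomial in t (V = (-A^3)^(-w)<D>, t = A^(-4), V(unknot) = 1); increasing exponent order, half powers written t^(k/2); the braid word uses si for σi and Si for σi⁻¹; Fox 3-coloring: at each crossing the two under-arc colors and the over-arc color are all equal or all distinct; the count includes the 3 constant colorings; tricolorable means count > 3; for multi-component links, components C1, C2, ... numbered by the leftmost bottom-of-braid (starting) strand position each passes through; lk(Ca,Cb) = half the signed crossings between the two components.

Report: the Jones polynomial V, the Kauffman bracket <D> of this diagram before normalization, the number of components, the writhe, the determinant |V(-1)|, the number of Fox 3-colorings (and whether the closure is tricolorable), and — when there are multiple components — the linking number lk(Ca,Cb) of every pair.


V(t) = t^2 + 2t^4 - t^5 + 2t^6 - t^7 + t^8
bracket: -A^-17 + A^-13 - 2A^-9 + A^-5 - 2A^-1 - A^7, w = +5
3 components, writhe +5, over 9 crossings
lk(C1,C2) = +2
linking number lk(C1,C3) = +1
lk(C2,C3): 0
det 8, colorings 3 of 3^9 — not tricolorable
observation: span 6 respects span(V) <= c + mu - 1 = 11 for this 3-component diagram


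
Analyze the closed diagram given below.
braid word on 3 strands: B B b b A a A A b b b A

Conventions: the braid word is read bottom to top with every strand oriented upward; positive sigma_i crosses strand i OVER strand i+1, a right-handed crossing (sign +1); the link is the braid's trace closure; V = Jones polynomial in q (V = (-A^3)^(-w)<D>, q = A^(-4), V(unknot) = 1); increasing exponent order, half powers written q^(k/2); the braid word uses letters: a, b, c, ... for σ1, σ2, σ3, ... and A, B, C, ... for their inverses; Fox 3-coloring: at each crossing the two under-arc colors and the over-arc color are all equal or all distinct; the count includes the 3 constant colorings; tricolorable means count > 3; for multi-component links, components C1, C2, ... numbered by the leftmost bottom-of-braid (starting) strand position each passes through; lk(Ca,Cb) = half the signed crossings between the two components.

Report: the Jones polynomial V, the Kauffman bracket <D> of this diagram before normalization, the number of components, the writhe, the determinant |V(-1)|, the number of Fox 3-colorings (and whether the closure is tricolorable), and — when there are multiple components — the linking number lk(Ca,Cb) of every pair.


V(q) = -q^-3 + q^-2 - q^-1 + 3 - q + q^2 - q^3
bracket: -A^-12 + A^-8 - A^-4 + 3 - A^4 + A^8 - A^12, w = 0
1 component, writhe 0, over 12 crossings
det 9, colorings 27 of 3^12 — tricolorable
observation: det 9 = |V(-1)|; divisible by 3, so tricolorable


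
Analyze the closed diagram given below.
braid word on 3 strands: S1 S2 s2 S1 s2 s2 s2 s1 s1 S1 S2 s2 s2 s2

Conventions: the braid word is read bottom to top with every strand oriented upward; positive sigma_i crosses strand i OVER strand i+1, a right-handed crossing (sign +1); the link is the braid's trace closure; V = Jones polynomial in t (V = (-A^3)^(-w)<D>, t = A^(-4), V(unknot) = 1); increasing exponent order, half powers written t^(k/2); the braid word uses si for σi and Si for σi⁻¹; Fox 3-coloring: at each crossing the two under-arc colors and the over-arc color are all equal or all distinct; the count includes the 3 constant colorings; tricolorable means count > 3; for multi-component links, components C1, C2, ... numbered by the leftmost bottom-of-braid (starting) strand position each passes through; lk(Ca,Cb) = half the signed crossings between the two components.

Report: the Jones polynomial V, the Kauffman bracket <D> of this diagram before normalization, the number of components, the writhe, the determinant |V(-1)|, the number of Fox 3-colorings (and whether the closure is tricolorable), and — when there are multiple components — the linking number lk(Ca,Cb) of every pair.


V = t - t^2 + 2t^3 - t^4 + t^5 - t^6
<D> = -A^-12 + A^-8 - A^-4 + 2 - A^4 + A^8 (w = +4)
1 component over 14 crossings, w = +4
3 Fox colorings among 3^14, |V(-1)| = 7: not tricolorable
why: w = +4 (over 14 crossings) is diagram-only; (-A^3)^(-4) removes it from V


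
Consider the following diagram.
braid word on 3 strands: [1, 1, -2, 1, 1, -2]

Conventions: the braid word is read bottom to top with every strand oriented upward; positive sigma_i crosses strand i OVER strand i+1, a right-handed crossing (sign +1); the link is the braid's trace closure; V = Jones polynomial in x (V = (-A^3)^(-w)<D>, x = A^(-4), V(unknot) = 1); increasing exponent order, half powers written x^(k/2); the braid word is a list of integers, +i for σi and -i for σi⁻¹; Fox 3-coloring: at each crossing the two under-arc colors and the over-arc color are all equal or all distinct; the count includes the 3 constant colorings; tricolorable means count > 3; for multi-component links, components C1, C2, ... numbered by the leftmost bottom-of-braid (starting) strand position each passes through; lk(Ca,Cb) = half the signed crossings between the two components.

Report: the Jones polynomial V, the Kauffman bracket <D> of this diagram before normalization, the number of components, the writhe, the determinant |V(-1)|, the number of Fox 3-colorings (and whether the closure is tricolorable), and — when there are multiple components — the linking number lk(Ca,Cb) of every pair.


Jones polynomial: V(x) = x^-1 - 1 + 3x - x^2 + 3x^3 - 2x^4 + x^5
<D> = A^-14 - 2A^-10 + 3A^-6 - A^-2 + 3A^2 - A^6 + A^10; writhe +2
components 3, writhe +2 (6 crossings)
linking number lk(C1,C2) = +1
lk(C1,C3): +1
lk(C2,C3) = -1
3-colorings: 9 of 3^6, det 12 — tricolorable
note: |V(-1)| = 12: so tricolorable, since 3 divides 12


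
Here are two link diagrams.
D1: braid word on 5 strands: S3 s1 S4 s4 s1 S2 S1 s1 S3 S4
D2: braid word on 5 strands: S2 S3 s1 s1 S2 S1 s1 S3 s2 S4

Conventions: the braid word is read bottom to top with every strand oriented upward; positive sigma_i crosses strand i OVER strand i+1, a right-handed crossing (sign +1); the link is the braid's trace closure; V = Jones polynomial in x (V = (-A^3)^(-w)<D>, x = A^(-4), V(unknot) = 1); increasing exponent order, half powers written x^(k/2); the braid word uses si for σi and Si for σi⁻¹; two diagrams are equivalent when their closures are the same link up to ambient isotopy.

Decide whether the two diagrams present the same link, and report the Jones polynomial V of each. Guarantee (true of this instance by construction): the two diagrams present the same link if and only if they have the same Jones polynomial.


same link: yes
V(D1) = x^-2 + 2 + x^2  [10 crossings, <D> = A^-14 + 2A^-6 + A^2, w = -2]
V(D2) = x^-2 + 2 + x^2  (w -2, c 10, <D> = A^-14 + 2A^-6 + A^2)
note: D2 (10 crossings) and D1 (10) are Markov-related braid presentations


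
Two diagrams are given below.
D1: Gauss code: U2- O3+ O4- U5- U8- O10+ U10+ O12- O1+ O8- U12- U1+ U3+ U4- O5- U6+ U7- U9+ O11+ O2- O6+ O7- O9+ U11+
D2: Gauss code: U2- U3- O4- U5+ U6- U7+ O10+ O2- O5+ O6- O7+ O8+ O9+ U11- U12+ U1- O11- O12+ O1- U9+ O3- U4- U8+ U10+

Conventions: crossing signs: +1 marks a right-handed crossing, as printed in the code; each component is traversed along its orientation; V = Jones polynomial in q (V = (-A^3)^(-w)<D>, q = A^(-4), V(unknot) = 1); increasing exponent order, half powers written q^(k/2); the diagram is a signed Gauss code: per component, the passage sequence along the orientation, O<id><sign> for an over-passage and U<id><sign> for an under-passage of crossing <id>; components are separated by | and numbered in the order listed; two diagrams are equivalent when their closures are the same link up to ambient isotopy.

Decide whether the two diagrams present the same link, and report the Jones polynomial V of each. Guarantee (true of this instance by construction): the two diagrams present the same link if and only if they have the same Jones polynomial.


same link: yes
V(D1) = 1  [12 crossings, <D> = 1, w = 0]
D2 (bracket 1; 12 crossings at w = 0): V = 1
note: from 12 to 12 crossings by R-moves: one link, two diagrams


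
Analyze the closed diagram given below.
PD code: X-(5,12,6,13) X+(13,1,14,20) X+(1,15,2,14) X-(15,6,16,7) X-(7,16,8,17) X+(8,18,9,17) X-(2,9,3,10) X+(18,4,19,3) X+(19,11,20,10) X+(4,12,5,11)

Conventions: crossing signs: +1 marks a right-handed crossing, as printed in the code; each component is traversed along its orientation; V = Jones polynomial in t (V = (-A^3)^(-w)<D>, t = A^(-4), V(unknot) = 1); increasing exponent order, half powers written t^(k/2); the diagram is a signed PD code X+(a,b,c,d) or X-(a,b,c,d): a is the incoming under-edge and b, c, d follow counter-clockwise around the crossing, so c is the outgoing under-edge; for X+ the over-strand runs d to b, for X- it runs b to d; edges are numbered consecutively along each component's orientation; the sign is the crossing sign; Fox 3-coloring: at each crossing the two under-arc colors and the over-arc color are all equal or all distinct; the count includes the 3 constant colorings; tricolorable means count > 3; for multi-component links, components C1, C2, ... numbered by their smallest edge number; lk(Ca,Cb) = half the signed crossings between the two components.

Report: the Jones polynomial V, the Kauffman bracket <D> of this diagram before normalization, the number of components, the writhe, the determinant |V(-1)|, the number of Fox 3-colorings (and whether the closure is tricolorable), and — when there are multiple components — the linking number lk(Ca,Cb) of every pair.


V = t + t^3 - t^4
<D> = -A^-10 + A^-6 + A^2 (w = +2)
1 component over 10 crossings, w = +2
9 Fox colorings among 3^10, |V(-1)| = 3: tricolorable
why: w = +2 shifts under R1 moves; the (-A^3)^(-2) factor cancels that in V


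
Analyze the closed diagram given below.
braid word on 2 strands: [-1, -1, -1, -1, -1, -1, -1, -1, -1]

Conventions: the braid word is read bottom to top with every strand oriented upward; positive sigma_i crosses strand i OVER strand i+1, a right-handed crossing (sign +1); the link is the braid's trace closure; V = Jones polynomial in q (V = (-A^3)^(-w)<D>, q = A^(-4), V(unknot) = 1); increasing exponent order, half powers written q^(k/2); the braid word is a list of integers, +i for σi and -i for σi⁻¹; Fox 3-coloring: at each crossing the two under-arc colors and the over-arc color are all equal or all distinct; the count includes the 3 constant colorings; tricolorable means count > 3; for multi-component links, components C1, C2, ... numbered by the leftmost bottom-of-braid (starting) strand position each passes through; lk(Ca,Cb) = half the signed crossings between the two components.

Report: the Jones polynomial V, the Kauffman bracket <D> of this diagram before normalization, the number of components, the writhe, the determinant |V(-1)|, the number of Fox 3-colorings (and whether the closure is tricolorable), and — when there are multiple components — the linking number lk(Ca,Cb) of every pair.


Jones polynomial: V(q) = -q^-13 + q^-12 - q^-11 + q^-10 - q^-9 + q^-8 - q^-7 + q^-6 + q^-4
<D> = -A^-11 - A^-3 + A - A^5 + A^9 - A^13 + A^17 - A^21 + A^25; writhe -9
components 1, writhe -9 (9 crossings)
3-colorings: 9 of 3^9, det 9 — tricolorable
note: V spans 9 powers of q: at least 9 crossings in any diagram


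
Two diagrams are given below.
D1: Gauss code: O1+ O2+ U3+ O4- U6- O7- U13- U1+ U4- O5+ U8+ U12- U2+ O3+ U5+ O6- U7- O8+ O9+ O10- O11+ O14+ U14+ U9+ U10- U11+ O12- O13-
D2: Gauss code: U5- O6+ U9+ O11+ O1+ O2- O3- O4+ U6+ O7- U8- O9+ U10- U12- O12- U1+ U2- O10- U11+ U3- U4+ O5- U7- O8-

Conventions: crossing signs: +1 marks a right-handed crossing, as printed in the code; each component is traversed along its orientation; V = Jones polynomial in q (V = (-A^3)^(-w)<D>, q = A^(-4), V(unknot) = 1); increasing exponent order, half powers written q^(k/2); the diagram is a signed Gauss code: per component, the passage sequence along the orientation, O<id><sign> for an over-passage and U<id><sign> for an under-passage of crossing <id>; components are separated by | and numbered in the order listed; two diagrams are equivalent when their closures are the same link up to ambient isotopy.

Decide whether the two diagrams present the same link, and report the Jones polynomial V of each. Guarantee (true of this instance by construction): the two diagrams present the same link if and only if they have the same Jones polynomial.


same link: yes
V(D1) = -q^-3 + 2q^-2 - 2q^-1 + 3 - 2q + 2q^2 - q^3  [14 crossings, <D> = -A^-6 + 2A^-2 - 2A^2 + 3A^6 - 2A^10 + 2A^14 - A^18, w = +2]
V(D2) = -q^-3 + 2q^-2 - 2q^-1 + 3 - 2q + 2q^2 - q^3  (w -2, c 12, <D> = -A^-18 + 2A^-14 - 2A^-10 + 3A^-6 - 2A^-2 + 2A^2 - A^6)
note: all 2 diagrams share one V(q), hence one class


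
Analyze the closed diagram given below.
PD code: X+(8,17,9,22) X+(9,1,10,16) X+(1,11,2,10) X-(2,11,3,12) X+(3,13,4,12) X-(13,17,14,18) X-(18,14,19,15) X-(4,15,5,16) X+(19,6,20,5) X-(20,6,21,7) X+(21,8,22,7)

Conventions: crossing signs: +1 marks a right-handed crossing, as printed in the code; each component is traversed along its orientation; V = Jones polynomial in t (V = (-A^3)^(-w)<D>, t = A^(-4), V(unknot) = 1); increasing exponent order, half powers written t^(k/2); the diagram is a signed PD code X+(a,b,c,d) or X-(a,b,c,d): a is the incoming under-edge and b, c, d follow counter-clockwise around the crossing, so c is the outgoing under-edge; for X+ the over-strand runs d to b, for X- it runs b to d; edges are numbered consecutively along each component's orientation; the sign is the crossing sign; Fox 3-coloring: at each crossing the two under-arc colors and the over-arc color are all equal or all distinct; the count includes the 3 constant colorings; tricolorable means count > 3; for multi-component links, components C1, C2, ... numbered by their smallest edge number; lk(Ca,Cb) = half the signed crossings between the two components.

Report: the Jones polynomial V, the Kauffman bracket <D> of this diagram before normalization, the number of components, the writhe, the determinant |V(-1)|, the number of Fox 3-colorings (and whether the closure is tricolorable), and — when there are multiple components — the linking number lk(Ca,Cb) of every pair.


V(t) = -t^(-3/2) + t^(-1/2) - 2t^(1/2) + t^(3/2) - 2t^(5/2) + t^(7/2)
bracket: -A^-11 + 2A^-7 - A^-3 + 2A - A^5 + A^9, w = +1
2 components, writhe +1, over 11 crossings
lk(C1,C2) = 0
det 8, colorings 3 of 3^11 — not tricolorable
observation: all 2 components of this link are unlinked algebraically


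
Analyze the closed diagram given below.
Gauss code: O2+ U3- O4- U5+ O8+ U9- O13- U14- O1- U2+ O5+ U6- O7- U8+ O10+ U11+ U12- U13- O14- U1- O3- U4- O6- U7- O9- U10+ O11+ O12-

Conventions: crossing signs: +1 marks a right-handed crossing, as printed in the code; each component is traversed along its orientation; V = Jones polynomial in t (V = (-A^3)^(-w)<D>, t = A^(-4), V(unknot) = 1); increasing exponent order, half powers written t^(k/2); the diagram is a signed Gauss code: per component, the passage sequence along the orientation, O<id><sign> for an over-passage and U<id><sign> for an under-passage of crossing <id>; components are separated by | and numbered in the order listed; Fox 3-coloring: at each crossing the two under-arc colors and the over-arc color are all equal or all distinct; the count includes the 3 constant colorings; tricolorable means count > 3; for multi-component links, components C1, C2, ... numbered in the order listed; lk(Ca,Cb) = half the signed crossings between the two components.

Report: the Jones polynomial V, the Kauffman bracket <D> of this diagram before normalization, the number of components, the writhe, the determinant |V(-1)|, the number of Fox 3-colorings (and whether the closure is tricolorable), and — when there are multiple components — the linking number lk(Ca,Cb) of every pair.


V(t) = t^-10 - 4t^-9 + 9t^-8 - 15t^-7 + 21t^-6 - 26t^-5 + 27t^-4 - 25t^-3 + 21t^-2 - 14t^-1 + 9 - 4t + t^2
bracket: A^-20 - 4A^-16 + 9A^-12 - 14A^-8 + 21A^-4 - 25 + 27A^4 - 26A^8 + 21A^12 - 15A^16 + 9A^20 - 4A^24 + A^28, w = -4
1 component, writhe -4, over 14 crossings
det 177, colorings 9 of 3^14 — tricolorable
observation: |V(-1)| = 177: so tricolorable, since 3 divides 177


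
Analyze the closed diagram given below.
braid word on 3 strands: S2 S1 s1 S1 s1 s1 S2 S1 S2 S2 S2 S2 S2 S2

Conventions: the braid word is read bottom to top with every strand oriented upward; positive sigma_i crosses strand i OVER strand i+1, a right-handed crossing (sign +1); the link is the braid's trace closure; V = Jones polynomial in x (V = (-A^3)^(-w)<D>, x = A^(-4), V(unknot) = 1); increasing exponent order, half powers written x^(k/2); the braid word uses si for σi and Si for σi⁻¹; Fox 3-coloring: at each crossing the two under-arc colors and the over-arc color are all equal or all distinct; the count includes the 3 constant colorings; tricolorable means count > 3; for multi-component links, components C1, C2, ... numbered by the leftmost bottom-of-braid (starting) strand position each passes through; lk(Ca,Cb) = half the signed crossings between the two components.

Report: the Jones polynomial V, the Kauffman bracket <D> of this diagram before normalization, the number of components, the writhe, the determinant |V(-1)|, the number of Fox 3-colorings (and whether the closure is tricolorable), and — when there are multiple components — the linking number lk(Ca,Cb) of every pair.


Jones polynomial: V(x) = -x^-10 + x^-9 - x^-8 + x^-7 - x^-6 + x^-5 + x^-3
<D> = A^-12 + A^-4 - 1 + A^4 - A^8 + A^12 - A^16; writhe -8
components 1, writhe -8 (14 crossings)
3-colorings: 3 of 3^14, det 7 — not tricolorable
note: the span of V is 7, forcing >= 7 crossings in any diagram


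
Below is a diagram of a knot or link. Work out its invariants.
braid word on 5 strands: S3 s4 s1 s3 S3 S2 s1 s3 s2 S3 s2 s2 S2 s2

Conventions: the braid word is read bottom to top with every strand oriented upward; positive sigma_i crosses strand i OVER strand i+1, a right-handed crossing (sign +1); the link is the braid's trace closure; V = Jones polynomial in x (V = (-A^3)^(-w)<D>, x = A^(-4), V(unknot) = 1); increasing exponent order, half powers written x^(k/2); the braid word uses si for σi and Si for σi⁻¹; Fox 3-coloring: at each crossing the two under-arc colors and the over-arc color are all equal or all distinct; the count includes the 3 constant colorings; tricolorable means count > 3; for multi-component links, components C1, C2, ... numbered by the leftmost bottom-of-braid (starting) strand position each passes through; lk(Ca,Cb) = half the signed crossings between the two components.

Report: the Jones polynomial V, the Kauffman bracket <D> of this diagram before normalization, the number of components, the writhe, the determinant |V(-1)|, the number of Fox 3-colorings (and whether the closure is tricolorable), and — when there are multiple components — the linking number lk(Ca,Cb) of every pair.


V = x^-1 - 1 + 2x - 3x^2 + 3x^3 - 2x^4 + 2x^5 - x^6
<D> = -A^-12 + 2A^-8 - 2A^-4 + 3 - 3A^4 + 2A^8 - A^12 + A^16 (w = +4)
1 component over 14 crossings, w = +4
9 Fox colorings among 3^14, |V(-1)| = 15: tricolorable
why: free reduction leaves σ3⁻¹ σ4 σ1 σ2⁻¹ σ1 σ3 σ2 σ3⁻¹ σ2 σ2 of the original 14 letters


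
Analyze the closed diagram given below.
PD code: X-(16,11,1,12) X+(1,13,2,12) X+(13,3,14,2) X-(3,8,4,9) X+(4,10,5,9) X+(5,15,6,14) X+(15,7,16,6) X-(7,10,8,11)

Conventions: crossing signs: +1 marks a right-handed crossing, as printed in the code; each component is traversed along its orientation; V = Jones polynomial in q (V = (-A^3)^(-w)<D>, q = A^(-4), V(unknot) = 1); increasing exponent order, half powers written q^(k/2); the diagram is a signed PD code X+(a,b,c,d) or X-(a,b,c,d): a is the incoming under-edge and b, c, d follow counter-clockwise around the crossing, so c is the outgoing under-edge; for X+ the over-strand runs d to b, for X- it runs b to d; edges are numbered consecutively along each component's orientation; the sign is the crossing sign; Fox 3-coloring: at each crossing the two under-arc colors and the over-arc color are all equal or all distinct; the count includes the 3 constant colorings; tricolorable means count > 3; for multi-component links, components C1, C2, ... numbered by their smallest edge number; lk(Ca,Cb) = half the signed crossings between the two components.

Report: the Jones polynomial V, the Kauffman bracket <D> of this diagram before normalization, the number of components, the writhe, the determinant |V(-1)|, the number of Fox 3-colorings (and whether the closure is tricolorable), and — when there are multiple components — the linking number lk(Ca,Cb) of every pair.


V = q + q^3 - q^4
<D> = -A^-10 + A^-6 + A^2 (w = +2)
1 component over 8 crossings, w = +2
9 Fox colorings among 3^8, |V(-1)| = 3: tricolorable
why: w = +2 shifts under R1 moves; the (-A^3)^(-2) factor cancels that in V


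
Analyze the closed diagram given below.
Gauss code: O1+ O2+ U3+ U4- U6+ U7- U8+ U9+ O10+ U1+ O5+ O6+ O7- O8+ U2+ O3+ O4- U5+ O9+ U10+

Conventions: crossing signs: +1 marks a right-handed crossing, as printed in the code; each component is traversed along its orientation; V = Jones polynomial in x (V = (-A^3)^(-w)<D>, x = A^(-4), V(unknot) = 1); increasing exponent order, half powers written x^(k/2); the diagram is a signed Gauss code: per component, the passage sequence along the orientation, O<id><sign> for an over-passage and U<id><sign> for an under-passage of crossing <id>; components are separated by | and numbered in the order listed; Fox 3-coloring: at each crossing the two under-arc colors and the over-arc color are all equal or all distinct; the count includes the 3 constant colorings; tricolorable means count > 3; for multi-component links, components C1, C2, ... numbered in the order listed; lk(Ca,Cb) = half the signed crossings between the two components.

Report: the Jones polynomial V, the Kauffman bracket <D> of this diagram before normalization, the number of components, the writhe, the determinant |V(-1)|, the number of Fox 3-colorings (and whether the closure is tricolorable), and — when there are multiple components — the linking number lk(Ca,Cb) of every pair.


V = x^2 + x^4 - x^5 + x^6 - x^7
<D> = -A^-10 + A^-6 - A^-2 + A^2 + A^10 (w = +6)
1 component over 10 crossings, w = +6
3 Fox colorings among 3^10, |V(-1)| = 5: not tricolorable
why: w = +6 (over 10 crossings) is diagram-only; (-A^3)^(-6) removes it from V


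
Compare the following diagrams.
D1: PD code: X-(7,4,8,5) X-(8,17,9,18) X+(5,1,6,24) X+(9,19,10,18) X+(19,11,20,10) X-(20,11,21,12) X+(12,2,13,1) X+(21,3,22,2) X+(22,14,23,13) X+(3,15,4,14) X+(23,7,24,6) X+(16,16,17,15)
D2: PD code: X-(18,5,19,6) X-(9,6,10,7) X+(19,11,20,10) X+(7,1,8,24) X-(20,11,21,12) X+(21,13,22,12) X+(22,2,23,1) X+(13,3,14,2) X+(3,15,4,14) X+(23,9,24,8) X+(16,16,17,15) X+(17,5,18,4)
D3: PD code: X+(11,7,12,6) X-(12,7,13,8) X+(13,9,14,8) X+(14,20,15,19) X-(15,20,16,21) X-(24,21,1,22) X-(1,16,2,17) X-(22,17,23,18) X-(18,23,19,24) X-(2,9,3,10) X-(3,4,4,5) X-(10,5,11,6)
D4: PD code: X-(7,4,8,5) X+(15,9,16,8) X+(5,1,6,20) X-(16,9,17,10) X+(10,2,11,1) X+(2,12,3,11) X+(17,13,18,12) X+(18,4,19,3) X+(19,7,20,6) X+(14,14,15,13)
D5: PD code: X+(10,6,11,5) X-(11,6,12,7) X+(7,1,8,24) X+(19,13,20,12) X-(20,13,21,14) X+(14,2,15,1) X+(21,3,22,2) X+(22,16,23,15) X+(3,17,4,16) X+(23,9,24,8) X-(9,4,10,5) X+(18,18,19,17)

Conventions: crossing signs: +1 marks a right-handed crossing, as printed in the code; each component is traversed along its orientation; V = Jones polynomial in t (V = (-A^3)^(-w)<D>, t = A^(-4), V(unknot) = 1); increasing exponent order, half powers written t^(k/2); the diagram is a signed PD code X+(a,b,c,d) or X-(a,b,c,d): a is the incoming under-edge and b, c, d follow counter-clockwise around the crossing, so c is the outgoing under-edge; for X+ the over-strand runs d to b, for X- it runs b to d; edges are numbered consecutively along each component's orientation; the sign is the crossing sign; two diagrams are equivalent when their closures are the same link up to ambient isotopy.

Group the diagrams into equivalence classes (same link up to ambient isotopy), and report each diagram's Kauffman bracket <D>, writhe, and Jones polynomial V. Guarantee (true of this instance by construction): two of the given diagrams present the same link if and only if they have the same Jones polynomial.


equivalence classes: {D1, D2, D4, D5} | {D3}
D1 (bracket -A^-6 + A^-2 - A^2 + 2A^6 - A^10 + A^14; 12 crossings at w = +6): V = t - t^2 + 2t^3 - t^4 + t^5 - t^6
V(D2) = t - t^2 + 2t^3 - t^4 + t^5 - t^6  [12 crossings, <D> = -A^-6 + A^-2 - A^2 + 2A^6 - A^10 + A^14, w = +6]
D3 (bracket A^-14 + A^-6 - A^-2; 12 crossings at w = -6): V = -t^-4 + t^-3 + t^-1
V(D4) = t - t^2 + 2t^3 - t^4 + t^5 - t^6  [10 crossings, <D> = -A^-6 + A^-2 - A^2 + 2A^6 - A^10 + A^14, w = +6]
D5 (bracket -A^-6 + A^-2 - A^2 + 2A^6 - A^10 + A^14; 12 crossings at w = +6): V = t - t^2 + 2t^3 - t^4 + t^5 - t^6
key observation: 2 classes among 5 diagrams; unequal V(t) rules out equality


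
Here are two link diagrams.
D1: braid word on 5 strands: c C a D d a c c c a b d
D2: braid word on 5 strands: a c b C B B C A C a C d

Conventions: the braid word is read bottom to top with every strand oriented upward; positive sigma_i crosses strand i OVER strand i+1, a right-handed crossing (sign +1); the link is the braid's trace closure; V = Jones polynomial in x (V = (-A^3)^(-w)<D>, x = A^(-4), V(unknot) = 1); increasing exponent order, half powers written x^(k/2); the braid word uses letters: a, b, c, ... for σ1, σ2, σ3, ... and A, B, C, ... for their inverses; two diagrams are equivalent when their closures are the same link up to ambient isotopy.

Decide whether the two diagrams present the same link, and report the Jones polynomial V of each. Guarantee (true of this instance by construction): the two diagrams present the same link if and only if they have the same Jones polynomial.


equivalent: no
V(D1) = x^2 + 2x^4 - 2x^5 + x^6 - 2x^7 + x^8  (w +8, c 12, <D> = A^-8 - 2A^-4 + 1 - 2A^4 + 2A^8 + A^16)
V(D2) = -x^-6 + x^-5 - x^-4 + 2x^-3 - x^-2 + x^-1  (w -2, c 12, <D> = A^-2 - A^2 + 2A^6 - A^10 + A^14 - A^18)
why: 2 classes among 2 diagrams; unequal V(x) rules out equality


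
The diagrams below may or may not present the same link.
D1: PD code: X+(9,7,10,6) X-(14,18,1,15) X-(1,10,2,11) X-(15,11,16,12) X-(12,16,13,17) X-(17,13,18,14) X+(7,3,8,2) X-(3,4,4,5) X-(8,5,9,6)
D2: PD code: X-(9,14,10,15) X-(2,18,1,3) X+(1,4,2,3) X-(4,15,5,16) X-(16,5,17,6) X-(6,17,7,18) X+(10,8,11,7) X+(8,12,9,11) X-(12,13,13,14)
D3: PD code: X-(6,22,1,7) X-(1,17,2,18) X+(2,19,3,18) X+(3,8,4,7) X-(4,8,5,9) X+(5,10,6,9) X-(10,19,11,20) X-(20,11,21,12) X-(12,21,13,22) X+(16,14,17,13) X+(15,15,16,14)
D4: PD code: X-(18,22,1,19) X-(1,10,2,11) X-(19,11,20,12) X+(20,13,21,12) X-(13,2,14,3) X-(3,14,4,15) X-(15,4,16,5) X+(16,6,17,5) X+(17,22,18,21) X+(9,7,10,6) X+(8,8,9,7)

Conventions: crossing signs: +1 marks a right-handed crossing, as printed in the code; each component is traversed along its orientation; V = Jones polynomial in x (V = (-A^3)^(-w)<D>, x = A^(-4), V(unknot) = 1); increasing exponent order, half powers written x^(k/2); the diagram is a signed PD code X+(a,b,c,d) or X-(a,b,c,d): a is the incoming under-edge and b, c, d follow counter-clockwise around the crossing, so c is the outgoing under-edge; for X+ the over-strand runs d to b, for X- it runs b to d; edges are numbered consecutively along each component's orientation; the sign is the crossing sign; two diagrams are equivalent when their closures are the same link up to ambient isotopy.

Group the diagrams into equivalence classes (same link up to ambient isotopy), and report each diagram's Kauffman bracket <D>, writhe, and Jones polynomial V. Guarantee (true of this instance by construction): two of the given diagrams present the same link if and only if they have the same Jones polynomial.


equivalence classes: {D1} | {D2, D3, D4}
D1 (bracket A^-9 + A^-1 - A^3 + A^7; 9 crossings at w = -5): V = -x^(-11/2) + x^(-9/2) - x^(-7/2) - x^(-3/2)
D2 (bracket A^-7 + A^-3 + A - A^9; 9 crossings at w = -3): V = x^(-9/2) - x^(-5/2) - x^(-3/2) - x^(-1/2)
V(D3) = x^(-9/2) - x^(-5/2) - x^(-3/2) - x^(-1/2)  (w -1, c 11, <D> = A^-1 + A^3 + A^7 - A^15)
V(D4) = x^(-9/2) - x^(-5/2) - x^(-3/2) - x^(-1/2)  [11 crossings, <D> = A^-1 + A^3 + A^7 - A^15, w = -1]
key observation: 2 values of V(x) split the 4 diagrams


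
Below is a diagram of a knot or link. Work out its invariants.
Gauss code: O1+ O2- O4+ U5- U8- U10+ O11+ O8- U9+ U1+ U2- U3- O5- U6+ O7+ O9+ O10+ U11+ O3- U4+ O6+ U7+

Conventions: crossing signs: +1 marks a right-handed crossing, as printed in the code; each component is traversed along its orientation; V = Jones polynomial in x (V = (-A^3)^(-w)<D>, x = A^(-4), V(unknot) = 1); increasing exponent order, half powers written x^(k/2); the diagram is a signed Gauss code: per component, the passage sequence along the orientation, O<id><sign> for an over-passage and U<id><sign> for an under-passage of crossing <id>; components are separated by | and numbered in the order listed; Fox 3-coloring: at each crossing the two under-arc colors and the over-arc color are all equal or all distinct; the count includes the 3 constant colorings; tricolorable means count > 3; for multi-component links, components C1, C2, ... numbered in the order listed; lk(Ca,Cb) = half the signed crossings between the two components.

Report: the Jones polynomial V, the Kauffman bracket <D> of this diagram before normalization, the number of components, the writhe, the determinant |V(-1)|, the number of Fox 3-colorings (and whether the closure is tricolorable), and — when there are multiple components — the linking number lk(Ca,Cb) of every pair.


V = x^-1 - 2 + 3x - 3x^2 + 4x^3 - 3x^4 + 2x^5 - x^6
<D> = A^-15 - 2A^-11 + 3A^-7 - 4A^-3 + 3A - 3A^5 + 2A^9 - A^13 (w = +3)
1 component over 11 crossings, w = +3
3 Fox colorings among 3^11, |V(-1)| = 19: not tricolorable
why: w = +3 (over 11 crossings) is diagram-only; (-A^3)^(-3) removes it from V


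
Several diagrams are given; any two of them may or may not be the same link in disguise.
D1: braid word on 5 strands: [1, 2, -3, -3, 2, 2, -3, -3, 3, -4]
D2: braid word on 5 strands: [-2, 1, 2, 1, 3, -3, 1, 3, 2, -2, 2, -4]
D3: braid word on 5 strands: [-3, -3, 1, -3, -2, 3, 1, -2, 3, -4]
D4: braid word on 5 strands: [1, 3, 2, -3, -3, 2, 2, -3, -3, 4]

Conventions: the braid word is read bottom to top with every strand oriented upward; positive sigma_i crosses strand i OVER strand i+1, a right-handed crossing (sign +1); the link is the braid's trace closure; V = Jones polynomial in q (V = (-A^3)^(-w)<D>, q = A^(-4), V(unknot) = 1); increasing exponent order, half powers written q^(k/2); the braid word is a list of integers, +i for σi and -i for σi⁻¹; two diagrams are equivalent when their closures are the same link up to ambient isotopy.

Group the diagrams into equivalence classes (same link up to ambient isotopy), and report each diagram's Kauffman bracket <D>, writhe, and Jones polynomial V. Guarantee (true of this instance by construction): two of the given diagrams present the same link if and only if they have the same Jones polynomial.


grouping into links: {D1, D4} | {D2} | {D3}
V(D1) = -q^-3 + 2q^-2 - 2q^-1 + 3 - 2q + 2q^2 - q^3  (w 0, c 10, <D> = -A^-12 + 2A^-8 - 2A^-4 + 3 - 2A^4 + 2A^8 - A^12)
V(D2) = q + q^3 - q^4  [12 crossings, <D> = -A^-4 + 1 + A^8, w = +4]
D3 (bracket A^-14 - A^-10 + 2A^-6 - 2A^-2 + A^2 - A^6 + A^10; 10 crossings at w = -2): V = q^-4 - q^-3 + q^-2 - 2q^-1 + 2 - q + q^2
D4 (bracket -A^-6 + 2A^-2 - 2A^2 + 3A^6 - 2A^10 + 2A^14 - A^18; 10 crossings at w = +2): V = -q^-3 + 2q^-2 - 2q^-1 + 3 - 2q + 2q^2 - q^3
key observation: comparing 4 Jones polynomials yields 3 groups


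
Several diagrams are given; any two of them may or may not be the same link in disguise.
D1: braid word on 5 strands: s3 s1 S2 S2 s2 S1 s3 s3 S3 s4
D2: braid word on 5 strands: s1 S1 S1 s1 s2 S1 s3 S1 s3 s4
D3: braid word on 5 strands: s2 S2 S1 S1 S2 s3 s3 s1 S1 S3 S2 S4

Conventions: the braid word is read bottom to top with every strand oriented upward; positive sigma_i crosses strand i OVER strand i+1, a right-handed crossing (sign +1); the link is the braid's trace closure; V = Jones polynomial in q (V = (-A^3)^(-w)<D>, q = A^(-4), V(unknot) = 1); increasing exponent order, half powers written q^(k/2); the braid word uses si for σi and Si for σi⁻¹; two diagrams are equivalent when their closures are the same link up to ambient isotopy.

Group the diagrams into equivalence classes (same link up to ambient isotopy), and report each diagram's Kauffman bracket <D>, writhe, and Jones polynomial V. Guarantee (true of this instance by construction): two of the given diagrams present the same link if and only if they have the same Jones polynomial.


grouping into links: {D1} | {D2} | {D3}
V(D1) = 1 + q + q^2 + q^3  (w +2, c 10, <D> = A^-6 + A^-2 + A^2 + A^6)
V(D2) = q^-2 + 2 + q^2  (w +2, c 10, <D> = A^-2 + 2A^6 + A^14)
V(D3) = q^-5 + 2q^-3 + q^-1  [12 crossings, <D> = A^-8 + 2 + A^8, w = -4]
why: V(q) takes 3 values over 3 diagrams, fixing the grouping
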